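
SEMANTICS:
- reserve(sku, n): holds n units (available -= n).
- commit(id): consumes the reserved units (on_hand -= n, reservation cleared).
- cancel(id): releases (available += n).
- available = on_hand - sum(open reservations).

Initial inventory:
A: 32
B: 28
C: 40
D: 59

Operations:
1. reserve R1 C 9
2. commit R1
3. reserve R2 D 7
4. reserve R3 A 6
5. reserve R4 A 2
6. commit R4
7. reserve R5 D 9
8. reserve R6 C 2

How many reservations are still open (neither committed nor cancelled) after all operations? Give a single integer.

Step 1: reserve R1 C 9 -> on_hand[A=32 B=28 C=40 D=59] avail[A=32 B=28 C=31 D=59] open={R1}
Step 2: commit R1 -> on_hand[A=32 B=28 C=31 D=59] avail[A=32 B=28 C=31 D=59] open={}
Step 3: reserve R2 D 7 -> on_hand[A=32 B=28 C=31 D=59] avail[A=32 B=28 C=31 D=52] open={R2}
Step 4: reserve R3 A 6 -> on_hand[A=32 B=28 C=31 D=59] avail[A=26 B=28 C=31 D=52] open={R2,R3}
Step 5: reserve R4 A 2 -> on_hand[A=32 B=28 C=31 D=59] avail[A=24 B=28 C=31 D=52] open={R2,R3,R4}
Step 6: commit R4 -> on_hand[A=30 B=28 C=31 D=59] avail[A=24 B=28 C=31 D=52] open={R2,R3}
Step 7: reserve R5 D 9 -> on_hand[A=30 B=28 C=31 D=59] avail[A=24 B=28 C=31 D=43] open={R2,R3,R5}
Step 8: reserve R6 C 2 -> on_hand[A=30 B=28 C=31 D=59] avail[A=24 B=28 C=29 D=43] open={R2,R3,R5,R6}
Open reservations: ['R2', 'R3', 'R5', 'R6'] -> 4

Answer: 4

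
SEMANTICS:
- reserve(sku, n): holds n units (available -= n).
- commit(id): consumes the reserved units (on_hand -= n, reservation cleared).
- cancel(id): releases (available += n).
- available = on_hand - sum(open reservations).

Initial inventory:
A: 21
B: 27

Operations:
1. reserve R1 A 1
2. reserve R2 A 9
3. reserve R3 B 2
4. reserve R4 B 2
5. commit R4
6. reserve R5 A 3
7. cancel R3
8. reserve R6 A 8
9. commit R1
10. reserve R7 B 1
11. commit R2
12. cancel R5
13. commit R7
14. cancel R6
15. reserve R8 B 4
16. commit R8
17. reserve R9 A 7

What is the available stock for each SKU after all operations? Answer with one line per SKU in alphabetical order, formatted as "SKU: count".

Answer: A: 4
B: 20

Derivation:
Step 1: reserve R1 A 1 -> on_hand[A=21 B=27] avail[A=20 B=27] open={R1}
Step 2: reserve R2 A 9 -> on_hand[A=21 B=27] avail[A=11 B=27] open={R1,R2}
Step 3: reserve R3 B 2 -> on_hand[A=21 B=27] avail[A=11 B=25] open={R1,R2,R3}
Step 4: reserve R4 B 2 -> on_hand[A=21 B=27] avail[A=11 B=23] open={R1,R2,R3,R4}
Step 5: commit R4 -> on_hand[A=21 B=25] avail[A=11 B=23] open={R1,R2,R3}
Step 6: reserve R5 A 3 -> on_hand[A=21 B=25] avail[A=8 B=23] open={R1,R2,R3,R5}
Step 7: cancel R3 -> on_hand[A=21 B=25] avail[A=8 B=25] open={R1,R2,R5}
Step 8: reserve R6 A 8 -> on_hand[A=21 B=25] avail[A=0 B=25] open={R1,R2,R5,R6}
Step 9: commit R1 -> on_hand[A=20 B=25] avail[A=0 B=25] open={R2,R5,R6}
Step 10: reserve R7 B 1 -> on_hand[A=20 B=25] avail[A=0 B=24] open={R2,R5,R6,R7}
Step 11: commit R2 -> on_hand[A=11 B=25] avail[A=0 B=24] open={R5,R6,R7}
Step 12: cancel R5 -> on_hand[A=11 B=25] avail[A=3 B=24] open={R6,R7}
Step 13: commit R7 -> on_hand[A=11 B=24] avail[A=3 B=24] open={R6}
Step 14: cancel R6 -> on_hand[A=11 B=24] avail[A=11 B=24] open={}
Step 15: reserve R8 B 4 -> on_hand[A=11 B=24] avail[A=11 B=20] open={R8}
Step 16: commit R8 -> on_hand[A=11 B=20] avail[A=11 B=20] open={}
Step 17: reserve R9 A 7 -> on_hand[A=11 B=20] avail[A=4 B=20] open={R9}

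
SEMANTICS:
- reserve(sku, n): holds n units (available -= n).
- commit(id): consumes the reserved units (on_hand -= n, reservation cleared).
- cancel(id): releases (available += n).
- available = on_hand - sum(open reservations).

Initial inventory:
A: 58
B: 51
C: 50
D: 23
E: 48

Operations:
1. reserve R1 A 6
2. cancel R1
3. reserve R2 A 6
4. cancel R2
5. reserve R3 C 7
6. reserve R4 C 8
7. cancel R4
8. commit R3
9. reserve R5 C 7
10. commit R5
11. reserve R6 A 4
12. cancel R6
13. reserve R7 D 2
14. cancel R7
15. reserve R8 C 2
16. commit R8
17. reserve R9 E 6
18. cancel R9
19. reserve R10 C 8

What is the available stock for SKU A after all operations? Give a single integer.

Step 1: reserve R1 A 6 -> on_hand[A=58 B=51 C=50 D=23 E=48] avail[A=52 B=51 C=50 D=23 E=48] open={R1}
Step 2: cancel R1 -> on_hand[A=58 B=51 C=50 D=23 E=48] avail[A=58 B=51 C=50 D=23 E=48] open={}
Step 3: reserve R2 A 6 -> on_hand[A=58 B=51 C=50 D=23 E=48] avail[A=52 B=51 C=50 D=23 E=48] open={R2}
Step 4: cancel R2 -> on_hand[A=58 B=51 C=50 D=23 E=48] avail[A=58 B=51 C=50 D=23 E=48] open={}
Step 5: reserve R3 C 7 -> on_hand[A=58 B=51 C=50 D=23 E=48] avail[A=58 B=51 C=43 D=23 E=48] open={R3}
Step 6: reserve R4 C 8 -> on_hand[A=58 B=51 C=50 D=23 E=48] avail[A=58 B=51 C=35 D=23 E=48] open={R3,R4}
Step 7: cancel R4 -> on_hand[A=58 B=51 C=50 D=23 E=48] avail[A=58 B=51 C=43 D=23 E=48] open={R3}
Step 8: commit R3 -> on_hand[A=58 B=51 C=43 D=23 E=48] avail[A=58 B=51 C=43 D=23 E=48] open={}
Step 9: reserve R5 C 7 -> on_hand[A=58 B=51 C=43 D=23 E=48] avail[A=58 B=51 C=36 D=23 E=48] open={R5}
Step 10: commit R5 -> on_hand[A=58 B=51 C=36 D=23 E=48] avail[A=58 B=51 C=36 D=23 E=48] open={}
Step 11: reserve R6 A 4 -> on_hand[A=58 B=51 C=36 D=23 E=48] avail[A=54 B=51 C=36 D=23 E=48] open={R6}
Step 12: cancel R6 -> on_hand[A=58 B=51 C=36 D=23 E=48] avail[A=58 B=51 C=36 D=23 E=48] open={}
Step 13: reserve R7 D 2 -> on_hand[A=58 B=51 C=36 D=23 E=48] avail[A=58 B=51 C=36 D=21 E=48] open={R7}
Step 14: cancel R7 -> on_hand[A=58 B=51 C=36 D=23 E=48] avail[A=58 B=51 C=36 D=23 E=48] open={}
Step 15: reserve R8 C 2 -> on_hand[A=58 B=51 C=36 D=23 E=48] avail[A=58 B=51 C=34 D=23 E=48] open={R8}
Step 16: commit R8 -> on_hand[A=58 B=51 C=34 D=23 E=48] avail[A=58 B=51 C=34 D=23 E=48] open={}
Step 17: reserve R9 E 6 -> on_hand[A=58 B=51 C=34 D=23 E=48] avail[A=58 B=51 C=34 D=23 E=42] open={R9}
Step 18: cancel R9 -> on_hand[A=58 B=51 C=34 D=23 E=48] avail[A=58 B=51 C=34 D=23 E=48] open={}
Step 19: reserve R10 C 8 -> on_hand[A=58 B=51 C=34 D=23 E=48] avail[A=58 B=51 C=26 D=23 E=48] open={R10}
Final available[A] = 58

Answer: 58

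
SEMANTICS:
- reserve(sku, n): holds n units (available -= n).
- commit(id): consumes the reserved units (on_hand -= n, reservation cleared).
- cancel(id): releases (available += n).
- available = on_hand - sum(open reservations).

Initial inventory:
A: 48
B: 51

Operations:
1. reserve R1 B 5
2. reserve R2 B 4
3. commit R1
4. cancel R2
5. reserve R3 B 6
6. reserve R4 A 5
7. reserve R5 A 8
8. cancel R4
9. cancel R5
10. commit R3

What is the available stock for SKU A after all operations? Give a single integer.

Step 1: reserve R1 B 5 -> on_hand[A=48 B=51] avail[A=48 B=46] open={R1}
Step 2: reserve R2 B 4 -> on_hand[A=48 B=51] avail[A=48 B=42] open={R1,R2}
Step 3: commit R1 -> on_hand[A=48 B=46] avail[A=48 B=42] open={R2}
Step 4: cancel R2 -> on_hand[A=48 B=46] avail[A=48 B=46] open={}
Step 5: reserve R3 B 6 -> on_hand[A=48 B=46] avail[A=48 B=40] open={R3}
Step 6: reserve R4 A 5 -> on_hand[A=48 B=46] avail[A=43 B=40] open={R3,R4}
Step 7: reserve R5 A 8 -> on_hand[A=48 B=46] avail[A=35 B=40] open={R3,R4,R5}
Step 8: cancel R4 -> on_hand[A=48 B=46] avail[A=40 B=40] open={R3,R5}
Step 9: cancel R5 -> on_hand[A=48 B=46] avail[A=48 B=40] open={R3}
Step 10: commit R3 -> on_hand[A=48 B=40] avail[A=48 B=40] open={}
Final available[A] = 48

Answer: 48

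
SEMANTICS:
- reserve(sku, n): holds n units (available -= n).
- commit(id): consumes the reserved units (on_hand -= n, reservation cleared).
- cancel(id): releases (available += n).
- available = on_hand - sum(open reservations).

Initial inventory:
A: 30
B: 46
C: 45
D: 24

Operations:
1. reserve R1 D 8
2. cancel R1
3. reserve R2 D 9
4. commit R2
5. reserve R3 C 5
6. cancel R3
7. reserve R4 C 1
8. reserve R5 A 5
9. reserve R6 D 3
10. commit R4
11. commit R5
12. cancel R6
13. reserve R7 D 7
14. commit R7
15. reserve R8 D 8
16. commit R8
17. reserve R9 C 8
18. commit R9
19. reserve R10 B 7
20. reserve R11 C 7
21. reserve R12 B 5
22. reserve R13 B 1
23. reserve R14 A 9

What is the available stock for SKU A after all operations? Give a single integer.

Answer: 16

Derivation:
Step 1: reserve R1 D 8 -> on_hand[A=30 B=46 C=45 D=24] avail[A=30 B=46 C=45 D=16] open={R1}
Step 2: cancel R1 -> on_hand[A=30 B=46 C=45 D=24] avail[A=30 B=46 C=45 D=24] open={}
Step 3: reserve R2 D 9 -> on_hand[A=30 B=46 C=45 D=24] avail[A=30 B=46 C=45 D=15] open={R2}
Step 4: commit R2 -> on_hand[A=30 B=46 C=45 D=15] avail[A=30 B=46 C=45 D=15] open={}
Step 5: reserve R3 C 5 -> on_hand[A=30 B=46 C=45 D=15] avail[A=30 B=46 C=40 D=15] open={R3}
Step 6: cancel R3 -> on_hand[A=30 B=46 C=45 D=15] avail[A=30 B=46 C=45 D=15] open={}
Step 7: reserve R4 C 1 -> on_hand[A=30 B=46 C=45 D=15] avail[A=30 B=46 C=44 D=15] open={R4}
Step 8: reserve R5 A 5 -> on_hand[A=30 B=46 C=45 D=15] avail[A=25 B=46 C=44 D=15] open={R4,R5}
Step 9: reserve R6 D 3 -> on_hand[A=30 B=46 C=45 D=15] avail[A=25 B=46 C=44 D=12] open={R4,R5,R6}
Step 10: commit R4 -> on_hand[A=30 B=46 C=44 D=15] avail[A=25 B=46 C=44 D=12] open={R5,R6}
Step 11: commit R5 -> on_hand[A=25 B=46 C=44 D=15] avail[A=25 B=46 C=44 D=12] open={R6}
Step 12: cancel R6 -> on_hand[A=25 B=46 C=44 D=15] avail[A=25 B=46 C=44 D=15] open={}
Step 13: reserve R7 D 7 -> on_hand[A=25 B=46 C=44 D=15] avail[A=25 B=46 C=44 D=8] open={R7}
Step 14: commit R7 -> on_hand[A=25 B=46 C=44 D=8] avail[A=25 B=46 C=44 D=8] open={}
Step 15: reserve R8 D 8 -> on_hand[A=25 B=46 C=44 D=8] avail[A=25 B=46 C=44 D=0] open={R8}
Step 16: commit R8 -> on_hand[A=25 B=46 C=44 D=0] avail[A=25 B=46 C=44 D=0] open={}
Step 17: reserve R9 C 8 -> on_hand[A=25 B=46 C=44 D=0] avail[A=25 B=46 C=36 D=0] open={R9}
Step 18: commit R9 -> on_hand[A=25 B=46 C=36 D=0] avail[A=25 B=46 C=36 D=0] open={}
Step 19: reserve R10 B 7 -> on_hand[A=25 B=46 C=36 D=0] avail[A=25 B=39 C=36 D=0] open={R10}
Step 20: reserve R11 C 7 -> on_hand[A=25 B=46 C=36 D=0] avail[A=25 B=39 C=29 D=0] open={R10,R11}
Step 21: reserve R12 B 5 -> on_hand[A=25 B=46 C=36 D=0] avail[A=25 B=34 C=29 D=0] open={R10,R11,R12}
Step 22: reserve R13 B 1 -> on_hand[A=25 B=46 C=36 D=0] avail[A=25 B=33 C=29 D=0] open={R10,R11,R12,R13}
Step 23: reserve R14 A 9 -> on_hand[A=25 B=46 C=36 D=0] avail[A=16 B=33 C=29 D=0] open={R10,R11,R12,R13,R14}
Final available[A] = 16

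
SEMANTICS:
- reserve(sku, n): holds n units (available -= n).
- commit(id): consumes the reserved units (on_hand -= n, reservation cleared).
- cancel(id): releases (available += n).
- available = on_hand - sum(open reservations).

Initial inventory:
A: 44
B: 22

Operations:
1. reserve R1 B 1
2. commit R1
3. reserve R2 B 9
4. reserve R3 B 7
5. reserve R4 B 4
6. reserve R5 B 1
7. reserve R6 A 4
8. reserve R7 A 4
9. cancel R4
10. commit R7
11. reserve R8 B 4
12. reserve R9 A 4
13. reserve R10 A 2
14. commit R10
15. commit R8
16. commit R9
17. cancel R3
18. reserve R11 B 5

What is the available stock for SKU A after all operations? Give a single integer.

Step 1: reserve R1 B 1 -> on_hand[A=44 B=22] avail[A=44 B=21] open={R1}
Step 2: commit R1 -> on_hand[A=44 B=21] avail[A=44 B=21] open={}
Step 3: reserve R2 B 9 -> on_hand[A=44 B=21] avail[A=44 B=12] open={R2}
Step 4: reserve R3 B 7 -> on_hand[A=44 B=21] avail[A=44 B=5] open={R2,R3}
Step 5: reserve R4 B 4 -> on_hand[A=44 B=21] avail[A=44 B=1] open={R2,R3,R4}
Step 6: reserve R5 B 1 -> on_hand[A=44 B=21] avail[A=44 B=0] open={R2,R3,R4,R5}
Step 7: reserve R6 A 4 -> on_hand[A=44 B=21] avail[A=40 B=0] open={R2,R3,R4,R5,R6}
Step 8: reserve R7 A 4 -> on_hand[A=44 B=21] avail[A=36 B=0] open={R2,R3,R4,R5,R6,R7}
Step 9: cancel R4 -> on_hand[A=44 B=21] avail[A=36 B=4] open={R2,R3,R5,R6,R7}
Step 10: commit R7 -> on_hand[A=40 B=21] avail[A=36 B=4] open={R2,R3,R5,R6}
Step 11: reserve R8 B 4 -> on_hand[A=40 B=21] avail[A=36 B=0] open={R2,R3,R5,R6,R8}
Step 12: reserve R9 A 4 -> on_hand[A=40 B=21] avail[A=32 B=0] open={R2,R3,R5,R6,R8,R9}
Step 13: reserve R10 A 2 -> on_hand[A=40 B=21] avail[A=30 B=0] open={R10,R2,R3,R5,R6,R8,R9}
Step 14: commit R10 -> on_hand[A=38 B=21] avail[A=30 B=0] open={R2,R3,R5,R6,R8,R9}
Step 15: commit R8 -> on_hand[A=38 B=17] avail[A=30 B=0] open={R2,R3,R5,R6,R9}
Step 16: commit R9 -> on_hand[A=34 B=17] avail[A=30 B=0] open={R2,R3,R5,R6}
Step 17: cancel R3 -> on_hand[A=34 B=17] avail[A=30 B=7] open={R2,R5,R6}
Step 18: reserve R11 B 5 -> on_hand[A=34 B=17] avail[A=30 B=2] open={R11,R2,R5,R6}
Final available[A] = 30

Answer: 30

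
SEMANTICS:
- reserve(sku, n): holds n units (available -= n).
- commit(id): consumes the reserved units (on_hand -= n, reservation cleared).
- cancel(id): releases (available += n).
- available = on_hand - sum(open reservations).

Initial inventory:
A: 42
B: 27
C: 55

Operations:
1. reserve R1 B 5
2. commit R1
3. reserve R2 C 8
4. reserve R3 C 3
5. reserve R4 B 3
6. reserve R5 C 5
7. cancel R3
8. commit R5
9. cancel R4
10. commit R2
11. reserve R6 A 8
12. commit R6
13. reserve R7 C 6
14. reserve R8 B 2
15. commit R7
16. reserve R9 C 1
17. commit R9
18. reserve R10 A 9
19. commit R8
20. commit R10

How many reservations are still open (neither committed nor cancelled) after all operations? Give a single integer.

Answer: 0

Derivation:
Step 1: reserve R1 B 5 -> on_hand[A=42 B=27 C=55] avail[A=42 B=22 C=55] open={R1}
Step 2: commit R1 -> on_hand[A=42 B=22 C=55] avail[A=42 B=22 C=55] open={}
Step 3: reserve R2 C 8 -> on_hand[A=42 B=22 C=55] avail[A=42 B=22 C=47] open={R2}
Step 4: reserve R3 C 3 -> on_hand[A=42 B=22 C=55] avail[A=42 B=22 C=44] open={R2,R3}
Step 5: reserve R4 B 3 -> on_hand[A=42 B=22 C=55] avail[A=42 B=19 C=44] open={R2,R3,R4}
Step 6: reserve R5 C 5 -> on_hand[A=42 B=22 C=55] avail[A=42 B=19 C=39] open={R2,R3,R4,R5}
Step 7: cancel R3 -> on_hand[A=42 B=22 C=55] avail[A=42 B=19 C=42] open={R2,R4,R5}
Step 8: commit R5 -> on_hand[A=42 B=22 C=50] avail[A=42 B=19 C=42] open={R2,R4}
Step 9: cancel R4 -> on_hand[A=42 B=22 C=50] avail[A=42 B=22 C=42] open={R2}
Step 10: commit R2 -> on_hand[A=42 B=22 C=42] avail[A=42 B=22 C=42] open={}
Step 11: reserve R6 A 8 -> on_hand[A=42 B=22 C=42] avail[A=34 B=22 C=42] open={R6}
Step 12: commit R6 -> on_hand[A=34 B=22 C=42] avail[A=34 B=22 C=42] open={}
Step 13: reserve R7 C 6 -> on_hand[A=34 B=22 C=42] avail[A=34 B=22 C=36] open={R7}
Step 14: reserve R8 B 2 -> on_hand[A=34 B=22 C=42] avail[A=34 B=20 C=36] open={R7,R8}
Step 15: commit R7 -> on_hand[A=34 B=22 C=36] avail[A=34 B=20 C=36] open={R8}
Step 16: reserve R9 C 1 -> on_hand[A=34 B=22 C=36] avail[A=34 B=20 C=35] open={R8,R9}
Step 17: commit R9 -> on_hand[A=34 B=22 C=35] avail[A=34 B=20 C=35] open={R8}
Step 18: reserve R10 A 9 -> on_hand[A=34 B=22 C=35] avail[A=25 B=20 C=35] open={R10,R8}
Step 19: commit R8 -> on_hand[A=34 B=20 C=35] avail[A=25 B=20 C=35] open={R10}
Step 20: commit R10 -> on_hand[A=25 B=20 C=35] avail[A=25 B=20 C=35] open={}
Open reservations: [] -> 0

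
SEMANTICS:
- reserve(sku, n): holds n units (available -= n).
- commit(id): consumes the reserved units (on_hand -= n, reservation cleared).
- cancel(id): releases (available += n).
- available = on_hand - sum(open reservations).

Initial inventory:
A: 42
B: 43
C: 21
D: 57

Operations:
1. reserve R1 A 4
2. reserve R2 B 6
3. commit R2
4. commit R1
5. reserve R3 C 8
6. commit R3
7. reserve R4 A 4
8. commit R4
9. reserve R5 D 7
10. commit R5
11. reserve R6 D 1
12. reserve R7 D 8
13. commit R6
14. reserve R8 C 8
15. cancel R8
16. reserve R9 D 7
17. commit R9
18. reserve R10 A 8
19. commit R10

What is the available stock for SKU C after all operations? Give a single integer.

Answer: 13

Derivation:
Step 1: reserve R1 A 4 -> on_hand[A=42 B=43 C=21 D=57] avail[A=38 B=43 C=21 D=57] open={R1}
Step 2: reserve R2 B 6 -> on_hand[A=42 B=43 C=21 D=57] avail[A=38 B=37 C=21 D=57] open={R1,R2}
Step 3: commit R2 -> on_hand[A=42 B=37 C=21 D=57] avail[A=38 B=37 C=21 D=57] open={R1}
Step 4: commit R1 -> on_hand[A=38 B=37 C=21 D=57] avail[A=38 B=37 C=21 D=57] open={}
Step 5: reserve R3 C 8 -> on_hand[A=38 B=37 C=21 D=57] avail[A=38 B=37 C=13 D=57] open={R3}
Step 6: commit R3 -> on_hand[A=38 B=37 C=13 D=57] avail[A=38 B=37 C=13 D=57] open={}
Step 7: reserve R4 A 4 -> on_hand[A=38 B=37 C=13 D=57] avail[A=34 B=37 C=13 D=57] open={R4}
Step 8: commit R4 -> on_hand[A=34 B=37 C=13 D=57] avail[A=34 B=37 C=13 D=57] open={}
Step 9: reserve R5 D 7 -> on_hand[A=34 B=37 C=13 D=57] avail[A=34 B=37 C=13 D=50] open={R5}
Step 10: commit R5 -> on_hand[A=34 B=37 C=13 D=50] avail[A=34 B=37 C=13 D=50] open={}
Step 11: reserve R6 D 1 -> on_hand[A=34 B=37 C=13 D=50] avail[A=34 B=37 C=13 D=49] open={R6}
Step 12: reserve R7 D 8 -> on_hand[A=34 B=37 C=13 D=50] avail[A=34 B=37 C=13 D=41] open={R6,R7}
Step 13: commit R6 -> on_hand[A=34 B=37 C=13 D=49] avail[A=34 B=37 C=13 D=41] open={R7}
Step 14: reserve R8 C 8 -> on_hand[A=34 B=37 C=13 D=49] avail[A=34 B=37 C=5 D=41] open={R7,R8}
Step 15: cancel R8 -> on_hand[A=34 B=37 C=13 D=49] avail[A=34 B=37 C=13 D=41] open={R7}
Step 16: reserve R9 D 7 -> on_hand[A=34 B=37 C=13 D=49] avail[A=34 B=37 C=13 D=34] open={R7,R9}
Step 17: commit R9 -> on_hand[A=34 B=37 C=13 D=42] avail[A=34 B=37 C=13 D=34] open={R7}
Step 18: reserve R10 A 8 -> on_hand[A=34 B=37 C=13 D=42] avail[A=26 B=37 C=13 D=34] open={R10,R7}
Step 19: commit R10 -> on_hand[A=26 B=37 C=13 D=42] avail[A=26 B=37 C=13 D=34] open={R7}
Final available[C] = 13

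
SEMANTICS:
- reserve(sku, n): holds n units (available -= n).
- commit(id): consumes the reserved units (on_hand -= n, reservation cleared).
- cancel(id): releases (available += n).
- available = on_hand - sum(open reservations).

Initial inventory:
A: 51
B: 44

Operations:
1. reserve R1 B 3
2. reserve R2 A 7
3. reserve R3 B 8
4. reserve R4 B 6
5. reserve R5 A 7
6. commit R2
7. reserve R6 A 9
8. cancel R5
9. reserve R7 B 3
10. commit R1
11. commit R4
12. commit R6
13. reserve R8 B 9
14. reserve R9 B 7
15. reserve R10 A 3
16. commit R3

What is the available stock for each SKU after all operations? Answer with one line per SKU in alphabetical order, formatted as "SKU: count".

Step 1: reserve R1 B 3 -> on_hand[A=51 B=44] avail[A=51 B=41] open={R1}
Step 2: reserve R2 A 7 -> on_hand[A=51 B=44] avail[A=44 B=41] open={R1,R2}
Step 3: reserve R3 B 8 -> on_hand[A=51 B=44] avail[A=44 B=33] open={R1,R2,R3}
Step 4: reserve R4 B 6 -> on_hand[A=51 B=44] avail[A=44 B=27] open={R1,R2,R3,R4}
Step 5: reserve R5 A 7 -> on_hand[A=51 B=44] avail[A=37 B=27] open={R1,R2,R3,R4,R5}
Step 6: commit R2 -> on_hand[A=44 B=44] avail[A=37 B=27] open={R1,R3,R4,R5}
Step 7: reserve R6 A 9 -> on_hand[A=44 B=44] avail[A=28 B=27] open={R1,R3,R4,R5,R6}
Step 8: cancel R5 -> on_hand[A=44 B=44] avail[A=35 B=27] open={R1,R3,R4,R6}
Step 9: reserve R7 B 3 -> on_hand[A=44 B=44] avail[A=35 B=24] open={R1,R3,R4,R6,R7}
Step 10: commit R1 -> on_hand[A=44 B=41] avail[A=35 B=24] open={R3,R4,R6,R7}
Step 11: commit R4 -> on_hand[A=44 B=35] avail[A=35 B=24] open={R3,R6,R7}
Step 12: commit R6 -> on_hand[A=35 B=35] avail[A=35 B=24] open={R3,R7}
Step 13: reserve R8 B 9 -> on_hand[A=35 B=35] avail[A=35 B=15] open={R3,R7,R8}
Step 14: reserve R9 B 7 -> on_hand[A=35 B=35] avail[A=35 B=8] open={R3,R7,R8,R9}
Step 15: reserve R10 A 3 -> on_hand[A=35 B=35] avail[A=32 B=8] open={R10,R3,R7,R8,R9}
Step 16: commit R3 -> on_hand[A=35 B=27] avail[A=32 B=8] open={R10,R7,R8,R9}

Answer: A: 32
B: 8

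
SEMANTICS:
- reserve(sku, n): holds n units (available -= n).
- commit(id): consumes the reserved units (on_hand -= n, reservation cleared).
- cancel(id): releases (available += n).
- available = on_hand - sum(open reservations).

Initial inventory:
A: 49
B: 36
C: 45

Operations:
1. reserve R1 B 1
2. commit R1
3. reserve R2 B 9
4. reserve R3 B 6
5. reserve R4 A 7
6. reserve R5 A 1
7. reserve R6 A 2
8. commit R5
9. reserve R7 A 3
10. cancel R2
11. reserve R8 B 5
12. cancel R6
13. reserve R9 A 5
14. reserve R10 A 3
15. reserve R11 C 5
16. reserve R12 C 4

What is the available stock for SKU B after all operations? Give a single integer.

Step 1: reserve R1 B 1 -> on_hand[A=49 B=36 C=45] avail[A=49 B=35 C=45] open={R1}
Step 2: commit R1 -> on_hand[A=49 B=35 C=45] avail[A=49 B=35 C=45] open={}
Step 3: reserve R2 B 9 -> on_hand[A=49 B=35 C=45] avail[A=49 B=26 C=45] open={R2}
Step 4: reserve R3 B 6 -> on_hand[A=49 B=35 C=45] avail[A=49 B=20 C=45] open={R2,R3}
Step 5: reserve R4 A 7 -> on_hand[A=49 B=35 C=45] avail[A=42 B=20 C=45] open={R2,R3,R4}
Step 6: reserve R5 A 1 -> on_hand[A=49 B=35 C=45] avail[A=41 B=20 C=45] open={R2,R3,R4,R5}
Step 7: reserve R6 A 2 -> on_hand[A=49 B=35 C=45] avail[A=39 B=20 C=45] open={R2,R3,R4,R5,R6}
Step 8: commit R5 -> on_hand[A=48 B=35 C=45] avail[A=39 B=20 C=45] open={R2,R3,R4,R6}
Step 9: reserve R7 A 3 -> on_hand[A=48 B=35 C=45] avail[A=36 B=20 C=45] open={R2,R3,R4,R6,R7}
Step 10: cancel R2 -> on_hand[A=48 B=35 C=45] avail[A=36 B=29 C=45] open={R3,R4,R6,R7}
Step 11: reserve R8 B 5 -> on_hand[A=48 B=35 C=45] avail[A=36 B=24 C=45] open={R3,R4,R6,R7,R8}
Step 12: cancel R6 -> on_hand[A=48 B=35 C=45] avail[A=38 B=24 C=45] open={R3,R4,R7,R8}
Step 13: reserve R9 A 5 -> on_hand[A=48 B=35 C=45] avail[A=33 B=24 C=45] open={R3,R4,R7,R8,R9}
Step 14: reserve R10 A 3 -> on_hand[A=48 B=35 C=45] avail[A=30 B=24 C=45] open={R10,R3,R4,R7,R8,R9}
Step 15: reserve R11 C 5 -> on_hand[A=48 B=35 C=45] avail[A=30 B=24 C=40] open={R10,R11,R3,R4,R7,R8,R9}
Step 16: reserve R12 C 4 -> on_hand[A=48 B=35 C=45] avail[A=30 B=24 C=36] open={R10,R11,R12,R3,R4,R7,R8,R9}
Final available[B] = 24

Answer: 24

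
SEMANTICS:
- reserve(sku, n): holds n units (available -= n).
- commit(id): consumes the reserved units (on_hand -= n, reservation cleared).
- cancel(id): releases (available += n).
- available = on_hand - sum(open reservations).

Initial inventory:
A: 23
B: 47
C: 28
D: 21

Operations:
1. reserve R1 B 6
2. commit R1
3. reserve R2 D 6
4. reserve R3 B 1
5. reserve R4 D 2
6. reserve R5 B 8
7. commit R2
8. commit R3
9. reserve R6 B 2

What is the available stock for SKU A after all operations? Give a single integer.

Answer: 23

Derivation:
Step 1: reserve R1 B 6 -> on_hand[A=23 B=47 C=28 D=21] avail[A=23 B=41 C=28 D=21] open={R1}
Step 2: commit R1 -> on_hand[A=23 B=41 C=28 D=21] avail[A=23 B=41 C=28 D=21] open={}
Step 3: reserve R2 D 6 -> on_hand[A=23 B=41 C=28 D=21] avail[A=23 B=41 C=28 D=15] open={R2}
Step 4: reserve R3 B 1 -> on_hand[A=23 B=41 C=28 D=21] avail[A=23 B=40 C=28 D=15] open={R2,R3}
Step 5: reserve R4 D 2 -> on_hand[A=23 B=41 C=28 D=21] avail[A=23 B=40 C=28 D=13] open={R2,R3,R4}
Step 6: reserve R5 B 8 -> on_hand[A=23 B=41 C=28 D=21] avail[A=23 B=32 C=28 D=13] open={R2,R3,R4,R5}
Step 7: commit R2 -> on_hand[A=23 B=41 C=28 D=15] avail[A=23 B=32 C=28 D=13] open={R3,R4,R5}
Step 8: commit R3 -> on_hand[A=23 B=40 C=28 D=15] avail[A=23 B=32 C=28 D=13] open={R4,R5}
Step 9: reserve R6 B 2 -> on_hand[A=23 B=40 C=28 D=15] avail[A=23 B=30 C=28 D=13] open={R4,R5,R6}
Final available[A] = 23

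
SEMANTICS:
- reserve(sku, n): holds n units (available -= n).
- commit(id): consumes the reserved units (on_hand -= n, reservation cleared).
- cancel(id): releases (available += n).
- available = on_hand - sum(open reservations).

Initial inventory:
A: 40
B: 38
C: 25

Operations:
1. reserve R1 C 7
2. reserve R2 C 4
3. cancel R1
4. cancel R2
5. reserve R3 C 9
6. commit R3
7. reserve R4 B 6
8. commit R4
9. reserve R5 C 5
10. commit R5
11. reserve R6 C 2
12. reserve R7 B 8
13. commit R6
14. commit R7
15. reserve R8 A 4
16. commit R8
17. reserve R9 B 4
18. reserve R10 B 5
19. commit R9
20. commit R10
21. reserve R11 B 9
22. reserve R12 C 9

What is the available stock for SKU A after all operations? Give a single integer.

Answer: 36

Derivation:
Step 1: reserve R1 C 7 -> on_hand[A=40 B=38 C=25] avail[A=40 B=38 C=18] open={R1}
Step 2: reserve R2 C 4 -> on_hand[A=40 B=38 C=25] avail[A=40 B=38 C=14] open={R1,R2}
Step 3: cancel R1 -> on_hand[A=40 B=38 C=25] avail[A=40 B=38 C=21] open={R2}
Step 4: cancel R2 -> on_hand[A=40 B=38 C=25] avail[A=40 B=38 C=25] open={}
Step 5: reserve R3 C 9 -> on_hand[A=40 B=38 C=25] avail[A=40 B=38 C=16] open={R3}
Step 6: commit R3 -> on_hand[A=40 B=38 C=16] avail[A=40 B=38 C=16] open={}
Step 7: reserve R4 B 6 -> on_hand[A=40 B=38 C=16] avail[A=40 B=32 C=16] open={R4}
Step 8: commit R4 -> on_hand[A=40 B=32 C=16] avail[A=40 B=32 C=16] open={}
Step 9: reserve R5 C 5 -> on_hand[A=40 B=32 C=16] avail[A=40 B=32 C=11] open={R5}
Step 10: commit R5 -> on_hand[A=40 B=32 C=11] avail[A=40 B=32 C=11] open={}
Step 11: reserve R6 C 2 -> on_hand[A=40 B=32 C=11] avail[A=40 B=32 C=9] open={R6}
Step 12: reserve R7 B 8 -> on_hand[A=40 B=32 C=11] avail[A=40 B=24 C=9] open={R6,R7}
Step 13: commit R6 -> on_hand[A=40 B=32 C=9] avail[A=40 B=24 C=9] open={R7}
Step 14: commit R7 -> on_hand[A=40 B=24 C=9] avail[A=40 B=24 C=9] open={}
Step 15: reserve R8 A 4 -> on_hand[A=40 B=24 C=9] avail[A=36 B=24 C=9] open={R8}
Step 16: commit R8 -> on_hand[A=36 B=24 C=9] avail[A=36 B=24 C=9] open={}
Step 17: reserve R9 B 4 -> on_hand[A=36 B=24 C=9] avail[A=36 B=20 C=9] open={R9}
Step 18: reserve R10 B 5 -> on_hand[A=36 B=24 C=9] avail[A=36 B=15 C=9] open={R10,R9}
Step 19: commit R9 -> on_hand[A=36 B=20 C=9] avail[A=36 B=15 C=9] open={R10}
Step 20: commit R10 -> on_hand[A=36 B=15 C=9] avail[A=36 B=15 C=9] open={}
Step 21: reserve R11 B 9 -> on_hand[A=36 B=15 C=9] avail[A=36 B=6 C=9] open={R11}
Step 22: reserve R12 C 9 -> on_hand[A=36 B=15 C=9] avail[A=36 B=6 C=0] open={R11,R12}
Final available[A] = 36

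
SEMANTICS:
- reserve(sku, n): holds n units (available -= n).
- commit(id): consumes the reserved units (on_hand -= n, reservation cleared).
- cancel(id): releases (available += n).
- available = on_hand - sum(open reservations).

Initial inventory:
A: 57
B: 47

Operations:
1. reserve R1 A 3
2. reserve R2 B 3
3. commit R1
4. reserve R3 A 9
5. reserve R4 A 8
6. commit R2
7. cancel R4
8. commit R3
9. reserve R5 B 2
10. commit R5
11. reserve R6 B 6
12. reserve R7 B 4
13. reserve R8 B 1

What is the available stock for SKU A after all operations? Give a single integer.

Answer: 45

Derivation:
Step 1: reserve R1 A 3 -> on_hand[A=57 B=47] avail[A=54 B=47] open={R1}
Step 2: reserve R2 B 3 -> on_hand[A=57 B=47] avail[A=54 B=44] open={R1,R2}
Step 3: commit R1 -> on_hand[A=54 B=47] avail[A=54 B=44] open={R2}
Step 4: reserve R3 A 9 -> on_hand[A=54 B=47] avail[A=45 B=44] open={R2,R3}
Step 5: reserve R4 A 8 -> on_hand[A=54 B=47] avail[A=37 B=44] open={R2,R3,R4}
Step 6: commit R2 -> on_hand[A=54 B=44] avail[A=37 B=44] open={R3,R4}
Step 7: cancel R4 -> on_hand[A=54 B=44] avail[A=45 B=44] open={R3}
Step 8: commit R3 -> on_hand[A=45 B=44] avail[A=45 B=44] open={}
Step 9: reserve R5 B 2 -> on_hand[A=45 B=44] avail[A=45 B=42] open={R5}
Step 10: commit R5 -> on_hand[A=45 B=42] avail[A=45 B=42] open={}
Step 11: reserve R6 B 6 -> on_hand[A=45 B=42] avail[A=45 B=36] open={R6}
Step 12: reserve R7 B 4 -> on_hand[A=45 B=42] avail[A=45 B=32] open={R6,R7}
Step 13: reserve R8 B 1 -> on_hand[A=45 B=42] avail[A=45 B=31] open={R6,R7,R8}
Final available[A] = 45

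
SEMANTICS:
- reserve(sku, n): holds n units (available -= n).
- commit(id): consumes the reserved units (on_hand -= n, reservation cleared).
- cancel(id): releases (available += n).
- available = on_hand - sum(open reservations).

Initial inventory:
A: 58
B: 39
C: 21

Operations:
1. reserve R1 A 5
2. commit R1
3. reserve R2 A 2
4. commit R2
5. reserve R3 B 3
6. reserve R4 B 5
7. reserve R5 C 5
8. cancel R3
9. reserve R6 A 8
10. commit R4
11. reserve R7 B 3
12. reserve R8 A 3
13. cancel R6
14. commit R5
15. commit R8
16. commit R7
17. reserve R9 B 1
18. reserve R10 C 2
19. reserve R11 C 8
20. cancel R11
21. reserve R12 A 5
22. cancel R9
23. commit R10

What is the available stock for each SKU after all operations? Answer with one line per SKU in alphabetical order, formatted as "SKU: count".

Step 1: reserve R1 A 5 -> on_hand[A=58 B=39 C=21] avail[A=53 B=39 C=21] open={R1}
Step 2: commit R1 -> on_hand[A=53 B=39 C=21] avail[A=53 B=39 C=21] open={}
Step 3: reserve R2 A 2 -> on_hand[A=53 B=39 C=21] avail[A=51 B=39 C=21] open={R2}
Step 4: commit R2 -> on_hand[A=51 B=39 C=21] avail[A=51 B=39 C=21] open={}
Step 5: reserve R3 B 3 -> on_hand[A=51 B=39 C=21] avail[A=51 B=36 C=21] open={R3}
Step 6: reserve R4 B 5 -> on_hand[A=51 B=39 C=21] avail[A=51 B=31 C=21] open={R3,R4}
Step 7: reserve R5 C 5 -> on_hand[A=51 B=39 C=21] avail[A=51 B=31 C=16] open={R3,R4,R5}
Step 8: cancel R3 -> on_hand[A=51 B=39 C=21] avail[A=51 B=34 C=16] open={R4,R5}
Step 9: reserve R6 A 8 -> on_hand[A=51 B=39 C=21] avail[A=43 B=34 C=16] open={R4,R5,R6}
Step 10: commit R4 -> on_hand[A=51 B=34 C=21] avail[A=43 B=34 C=16] open={R5,R6}
Step 11: reserve R7 B 3 -> on_hand[A=51 B=34 C=21] avail[A=43 B=31 C=16] open={R5,R6,R7}
Step 12: reserve R8 A 3 -> on_hand[A=51 B=34 C=21] avail[A=40 B=31 C=16] open={R5,R6,R7,R8}
Step 13: cancel R6 -> on_hand[A=51 B=34 C=21] avail[A=48 B=31 C=16] open={R5,R7,R8}
Step 14: commit R5 -> on_hand[A=51 B=34 C=16] avail[A=48 B=31 C=16] open={R7,R8}
Step 15: commit R8 -> on_hand[A=48 B=34 C=16] avail[A=48 B=31 C=16] open={R7}
Step 16: commit R7 -> on_hand[A=48 B=31 C=16] avail[A=48 B=31 C=16] open={}
Step 17: reserve R9 B 1 -> on_hand[A=48 B=31 C=16] avail[A=48 B=30 C=16] open={R9}
Step 18: reserve R10 C 2 -> on_hand[A=48 B=31 C=16] avail[A=48 B=30 C=14] open={R10,R9}
Step 19: reserve R11 C 8 -> on_hand[A=48 B=31 C=16] avail[A=48 B=30 C=6] open={R10,R11,R9}
Step 20: cancel R11 -> on_hand[A=48 B=31 C=16] avail[A=48 B=30 C=14] open={R10,R9}
Step 21: reserve R12 A 5 -> on_hand[A=48 B=31 C=16] avail[A=43 B=30 C=14] open={R10,R12,R9}
Step 22: cancel R9 -> on_hand[A=48 B=31 C=16] avail[A=43 B=31 C=14] open={R10,R12}
Step 23: commit R10 -> on_hand[A=48 B=31 C=14] avail[A=43 B=31 C=14] open={R12}

Answer: A: 43
B: 31
C: 14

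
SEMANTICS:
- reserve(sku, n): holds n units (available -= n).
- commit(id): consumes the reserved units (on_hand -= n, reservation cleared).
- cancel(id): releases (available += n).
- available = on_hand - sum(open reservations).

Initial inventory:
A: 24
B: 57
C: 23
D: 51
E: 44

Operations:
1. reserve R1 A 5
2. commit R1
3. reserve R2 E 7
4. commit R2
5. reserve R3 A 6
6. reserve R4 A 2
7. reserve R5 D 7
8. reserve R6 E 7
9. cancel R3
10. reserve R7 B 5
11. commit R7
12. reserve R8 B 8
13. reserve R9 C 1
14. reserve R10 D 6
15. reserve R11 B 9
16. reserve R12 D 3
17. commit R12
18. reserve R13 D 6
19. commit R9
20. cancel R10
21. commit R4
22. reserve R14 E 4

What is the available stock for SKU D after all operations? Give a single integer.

Step 1: reserve R1 A 5 -> on_hand[A=24 B=57 C=23 D=51 E=44] avail[A=19 B=57 C=23 D=51 E=44] open={R1}
Step 2: commit R1 -> on_hand[A=19 B=57 C=23 D=51 E=44] avail[A=19 B=57 C=23 D=51 E=44] open={}
Step 3: reserve R2 E 7 -> on_hand[A=19 B=57 C=23 D=51 E=44] avail[A=19 B=57 C=23 D=51 E=37] open={R2}
Step 4: commit R2 -> on_hand[A=19 B=57 C=23 D=51 E=37] avail[A=19 B=57 C=23 D=51 E=37] open={}
Step 5: reserve R3 A 6 -> on_hand[A=19 B=57 C=23 D=51 E=37] avail[A=13 B=57 C=23 D=51 E=37] open={R3}
Step 6: reserve R4 A 2 -> on_hand[A=19 B=57 C=23 D=51 E=37] avail[A=11 B=57 C=23 D=51 E=37] open={R3,R4}
Step 7: reserve R5 D 7 -> on_hand[A=19 B=57 C=23 D=51 E=37] avail[A=11 B=57 C=23 D=44 E=37] open={R3,R4,R5}
Step 8: reserve R6 E 7 -> on_hand[A=19 B=57 C=23 D=51 E=37] avail[A=11 B=57 C=23 D=44 E=30] open={R3,R4,R5,R6}
Step 9: cancel R3 -> on_hand[A=19 B=57 C=23 D=51 E=37] avail[A=17 B=57 C=23 D=44 E=30] open={R4,R5,R6}
Step 10: reserve R7 B 5 -> on_hand[A=19 B=57 C=23 D=51 E=37] avail[A=17 B=52 C=23 D=44 E=30] open={R4,R5,R6,R7}
Step 11: commit R7 -> on_hand[A=19 B=52 C=23 D=51 E=37] avail[A=17 B=52 C=23 D=44 E=30] open={R4,R5,R6}
Step 12: reserve R8 B 8 -> on_hand[A=19 B=52 C=23 D=51 E=37] avail[A=17 B=44 C=23 D=44 E=30] open={R4,R5,R6,R8}
Step 13: reserve R9 C 1 -> on_hand[A=19 B=52 C=23 D=51 E=37] avail[A=17 B=44 C=22 D=44 E=30] open={R4,R5,R6,R8,R9}
Step 14: reserve R10 D 6 -> on_hand[A=19 B=52 C=23 D=51 E=37] avail[A=17 B=44 C=22 D=38 E=30] open={R10,R4,R5,R6,R8,R9}
Step 15: reserve R11 B 9 -> on_hand[A=19 B=52 C=23 D=51 E=37] avail[A=17 B=35 C=22 D=38 E=30] open={R10,R11,R4,R5,R6,R8,R9}
Step 16: reserve R12 D 3 -> on_hand[A=19 B=52 C=23 D=51 E=37] avail[A=17 B=35 C=22 D=35 E=30] open={R10,R11,R12,R4,R5,R6,R8,R9}
Step 17: commit R12 -> on_hand[A=19 B=52 C=23 D=48 E=37] avail[A=17 B=35 C=22 D=35 E=30] open={R10,R11,R4,R5,R6,R8,R9}
Step 18: reserve R13 D 6 -> on_hand[A=19 B=52 C=23 D=48 E=37] avail[A=17 B=35 C=22 D=29 E=30] open={R10,R11,R13,R4,R5,R6,R8,R9}
Step 19: commit R9 -> on_hand[A=19 B=52 C=22 D=48 E=37] avail[A=17 B=35 C=22 D=29 E=30] open={R10,R11,R13,R4,R5,R6,R8}
Step 20: cancel R10 -> on_hand[A=19 B=52 C=22 D=48 E=37] avail[A=17 B=35 C=22 D=35 E=30] open={R11,R13,R4,R5,R6,R8}
Step 21: commit R4 -> on_hand[A=17 B=52 C=22 D=48 E=37] avail[A=17 B=35 C=22 D=35 E=30] open={R11,R13,R5,R6,R8}
Step 22: reserve R14 E 4 -> on_hand[A=17 B=52 C=22 D=48 E=37] avail[A=17 B=35 C=22 D=35 E=26] open={R11,R13,R14,R5,R6,R8}
Final available[D] = 35

Answer: 35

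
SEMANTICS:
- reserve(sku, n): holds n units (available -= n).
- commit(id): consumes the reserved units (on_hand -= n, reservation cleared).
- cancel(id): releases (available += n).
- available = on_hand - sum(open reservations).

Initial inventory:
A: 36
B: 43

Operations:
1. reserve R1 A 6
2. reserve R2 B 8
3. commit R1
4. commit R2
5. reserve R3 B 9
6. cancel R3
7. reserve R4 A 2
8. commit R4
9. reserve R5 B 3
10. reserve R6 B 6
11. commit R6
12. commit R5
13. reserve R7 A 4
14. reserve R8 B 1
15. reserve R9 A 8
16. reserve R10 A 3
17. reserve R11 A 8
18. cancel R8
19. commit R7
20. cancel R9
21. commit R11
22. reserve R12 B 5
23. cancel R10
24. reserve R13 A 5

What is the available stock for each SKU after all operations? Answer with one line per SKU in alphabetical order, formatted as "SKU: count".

Answer: A: 11
B: 21

Derivation:
Step 1: reserve R1 A 6 -> on_hand[A=36 B=43] avail[A=30 B=43] open={R1}
Step 2: reserve R2 B 8 -> on_hand[A=36 B=43] avail[A=30 B=35] open={R1,R2}
Step 3: commit R1 -> on_hand[A=30 B=43] avail[A=30 B=35] open={R2}
Step 4: commit R2 -> on_hand[A=30 B=35] avail[A=30 B=35] open={}
Step 5: reserve R3 B 9 -> on_hand[A=30 B=35] avail[A=30 B=26] open={R3}
Step 6: cancel R3 -> on_hand[A=30 B=35] avail[A=30 B=35] open={}
Step 7: reserve R4 A 2 -> on_hand[A=30 B=35] avail[A=28 B=35] open={R4}
Step 8: commit R4 -> on_hand[A=28 B=35] avail[A=28 B=35] open={}
Step 9: reserve R5 B 3 -> on_hand[A=28 B=35] avail[A=28 B=32] open={R5}
Step 10: reserve R6 B 6 -> on_hand[A=28 B=35] avail[A=28 B=26] open={R5,R6}
Step 11: commit R6 -> on_hand[A=28 B=29] avail[A=28 B=26] open={R5}
Step 12: commit R5 -> on_hand[A=28 B=26] avail[A=28 B=26] open={}
Step 13: reserve R7 A 4 -> on_hand[A=28 B=26] avail[A=24 B=26] open={R7}
Step 14: reserve R8 B 1 -> on_hand[A=28 B=26] avail[A=24 B=25] open={R7,R8}
Step 15: reserve R9 A 8 -> on_hand[A=28 B=26] avail[A=16 B=25] open={R7,R8,R9}
Step 16: reserve R10 A 3 -> on_hand[A=28 B=26] avail[A=13 B=25] open={R10,R7,R8,R9}
Step 17: reserve R11 A 8 -> on_hand[A=28 B=26] avail[A=5 B=25] open={R10,R11,R7,R8,R9}
Step 18: cancel R8 -> on_hand[A=28 B=26] avail[A=5 B=26] open={R10,R11,R7,R9}
Step 19: commit R7 -> on_hand[A=24 B=26] avail[A=5 B=26] open={R10,R11,R9}
Step 20: cancel R9 -> on_hand[A=24 B=26] avail[A=13 B=26] open={R10,R11}
Step 21: commit R11 -> on_hand[A=16 B=26] avail[A=13 B=26] open={R10}
Step 22: reserve R12 B 5 -> on_hand[A=16 B=26] avail[A=13 B=21] open={R10,R12}
Step 23: cancel R10 -> on_hand[A=16 B=26] avail[A=16 B=21] open={R12}
Step 24: reserve R13 A 5 -> on_hand[A=16 B=26] avail[A=11 B=21] open={R12,R13}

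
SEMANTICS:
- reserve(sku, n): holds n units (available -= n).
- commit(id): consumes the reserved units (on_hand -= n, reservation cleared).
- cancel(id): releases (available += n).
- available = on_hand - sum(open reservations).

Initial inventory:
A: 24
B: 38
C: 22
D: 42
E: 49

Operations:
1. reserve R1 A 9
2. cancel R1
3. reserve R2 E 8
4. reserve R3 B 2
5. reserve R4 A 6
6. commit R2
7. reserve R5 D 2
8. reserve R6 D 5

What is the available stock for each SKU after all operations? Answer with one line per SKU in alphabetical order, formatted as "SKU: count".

Step 1: reserve R1 A 9 -> on_hand[A=24 B=38 C=22 D=42 E=49] avail[A=15 B=38 C=22 D=42 E=49] open={R1}
Step 2: cancel R1 -> on_hand[A=24 B=38 C=22 D=42 E=49] avail[A=24 B=38 C=22 D=42 E=49] open={}
Step 3: reserve R2 E 8 -> on_hand[A=24 B=38 C=22 D=42 E=49] avail[A=24 B=38 C=22 D=42 E=41] open={R2}
Step 4: reserve R3 B 2 -> on_hand[A=24 B=38 C=22 D=42 E=49] avail[A=24 B=36 C=22 D=42 E=41] open={R2,R3}
Step 5: reserve R4 A 6 -> on_hand[A=24 B=38 C=22 D=42 E=49] avail[A=18 B=36 C=22 D=42 E=41] open={R2,R3,R4}
Step 6: commit R2 -> on_hand[A=24 B=38 C=22 D=42 E=41] avail[A=18 B=36 C=22 D=42 E=41] open={R3,R4}
Step 7: reserve R5 D 2 -> on_hand[A=24 B=38 C=22 D=42 E=41] avail[A=18 B=36 C=22 D=40 E=41] open={R3,R4,R5}
Step 8: reserve R6 D 5 -> on_hand[A=24 B=38 C=22 D=42 E=41] avail[A=18 B=36 C=22 D=35 E=41] open={R3,R4,R5,R6}

Answer: A: 18
B: 36
C: 22
D: 35
E: 41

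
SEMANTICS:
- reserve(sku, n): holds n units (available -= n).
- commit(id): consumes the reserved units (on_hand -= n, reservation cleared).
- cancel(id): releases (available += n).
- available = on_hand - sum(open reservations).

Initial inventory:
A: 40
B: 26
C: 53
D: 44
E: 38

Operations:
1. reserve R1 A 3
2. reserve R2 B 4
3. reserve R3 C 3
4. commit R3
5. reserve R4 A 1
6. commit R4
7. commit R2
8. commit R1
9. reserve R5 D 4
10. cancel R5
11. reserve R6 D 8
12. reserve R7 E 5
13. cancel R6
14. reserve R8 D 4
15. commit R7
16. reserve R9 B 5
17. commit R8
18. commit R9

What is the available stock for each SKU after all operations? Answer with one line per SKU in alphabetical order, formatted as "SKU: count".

Answer: A: 36
B: 17
C: 50
D: 40
E: 33

Derivation:
Step 1: reserve R1 A 3 -> on_hand[A=40 B=26 C=53 D=44 E=38] avail[A=37 B=26 C=53 D=44 E=38] open={R1}
Step 2: reserve R2 B 4 -> on_hand[A=40 B=26 C=53 D=44 E=38] avail[A=37 B=22 C=53 D=44 E=38] open={R1,R2}
Step 3: reserve R3 C 3 -> on_hand[A=40 B=26 C=53 D=44 E=38] avail[A=37 B=22 C=50 D=44 E=38] open={R1,R2,R3}
Step 4: commit R3 -> on_hand[A=40 B=26 C=50 D=44 E=38] avail[A=37 B=22 C=50 D=44 E=38] open={R1,R2}
Step 5: reserve R4 A 1 -> on_hand[A=40 B=26 C=50 D=44 E=38] avail[A=36 B=22 C=50 D=44 E=38] open={R1,R2,R4}
Step 6: commit R4 -> on_hand[A=39 B=26 C=50 D=44 E=38] avail[A=36 B=22 C=50 D=44 E=38] open={R1,R2}
Step 7: commit R2 -> on_hand[A=39 B=22 C=50 D=44 E=38] avail[A=36 B=22 C=50 D=44 E=38] open={R1}
Step 8: commit R1 -> on_hand[A=36 B=22 C=50 D=44 E=38] avail[A=36 B=22 C=50 D=44 E=38] open={}
Step 9: reserve R5 D 4 -> on_hand[A=36 B=22 C=50 D=44 E=38] avail[A=36 B=22 C=50 D=40 E=38] open={R5}
Step 10: cancel R5 -> on_hand[A=36 B=22 C=50 D=44 E=38] avail[A=36 B=22 C=50 D=44 E=38] open={}
Step 11: reserve R6 D 8 -> on_hand[A=36 B=22 C=50 D=44 E=38] avail[A=36 B=22 C=50 D=36 E=38] open={R6}
Step 12: reserve R7 E 5 -> on_hand[A=36 B=22 C=50 D=44 E=38] avail[A=36 B=22 C=50 D=36 E=33] open={R6,R7}
Step 13: cancel R6 -> on_hand[A=36 B=22 C=50 D=44 E=38] avail[A=36 B=22 C=50 D=44 E=33] open={R7}
Step 14: reserve R8 D 4 -> on_hand[A=36 B=22 C=50 D=44 E=38] avail[A=36 B=22 C=50 D=40 E=33] open={R7,R8}
Step 15: commit R7 -> on_hand[A=36 B=22 C=50 D=44 E=33] avail[A=36 B=22 C=50 D=40 E=33] open={R8}
Step 16: reserve R9 B 5 -> on_hand[A=36 B=22 C=50 D=44 E=33] avail[A=36 B=17 C=50 D=40 E=33] open={R8,R9}
Step 17: commit R8 -> on_hand[A=36 B=22 C=50 D=40 E=33] avail[A=36 B=17 C=50 D=40 E=33] open={R9}
Step 18: commit R9 -> on_hand[A=36 B=17 C=50 D=40 E=33] avail[A=36 B=17 C=50 D=40 E=33] open={}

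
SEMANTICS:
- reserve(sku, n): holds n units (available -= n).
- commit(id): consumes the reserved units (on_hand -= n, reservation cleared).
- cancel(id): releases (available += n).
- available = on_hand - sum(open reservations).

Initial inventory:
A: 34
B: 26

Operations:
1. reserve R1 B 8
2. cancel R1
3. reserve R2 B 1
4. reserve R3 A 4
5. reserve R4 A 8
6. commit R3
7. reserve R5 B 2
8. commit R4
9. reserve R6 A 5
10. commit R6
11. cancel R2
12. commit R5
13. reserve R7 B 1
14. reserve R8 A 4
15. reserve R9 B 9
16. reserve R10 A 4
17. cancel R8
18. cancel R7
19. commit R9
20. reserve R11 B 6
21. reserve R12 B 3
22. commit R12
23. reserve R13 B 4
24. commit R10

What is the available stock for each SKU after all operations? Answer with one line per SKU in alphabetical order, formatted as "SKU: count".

Answer: A: 13
B: 2

Derivation:
Step 1: reserve R1 B 8 -> on_hand[A=34 B=26] avail[A=34 B=18] open={R1}
Step 2: cancel R1 -> on_hand[A=34 B=26] avail[A=34 B=26] open={}
Step 3: reserve R2 B 1 -> on_hand[A=34 B=26] avail[A=34 B=25] open={R2}
Step 4: reserve R3 A 4 -> on_hand[A=34 B=26] avail[A=30 B=25] open={R2,R3}
Step 5: reserve R4 A 8 -> on_hand[A=34 B=26] avail[A=22 B=25] open={R2,R3,R4}
Step 6: commit R3 -> on_hand[A=30 B=26] avail[A=22 B=25] open={R2,R4}
Step 7: reserve R5 B 2 -> on_hand[A=30 B=26] avail[A=22 B=23] open={R2,R4,R5}
Step 8: commit R4 -> on_hand[A=22 B=26] avail[A=22 B=23] open={R2,R5}
Step 9: reserve R6 A 5 -> on_hand[A=22 B=26] avail[A=17 B=23] open={R2,R5,R6}
Step 10: commit R6 -> on_hand[A=17 B=26] avail[A=17 B=23] open={R2,R5}
Step 11: cancel R2 -> on_hand[A=17 B=26] avail[A=17 B=24] open={R5}
Step 12: commit R5 -> on_hand[A=17 B=24] avail[A=17 B=24] open={}
Step 13: reserve R7 B 1 -> on_hand[A=17 B=24] avail[A=17 B=23] open={R7}
Step 14: reserve R8 A 4 -> on_hand[A=17 B=24] avail[A=13 B=23] open={R7,R8}
Step 15: reserve R9 B 9 -> on_hand[A=17 B=24] avail[A=13 B=14] open={R7,R8,R9}
Step 16: reserve R10 A 4 -> on_hand[A=17 B=24] avail[A=9 B=14] open={R10,R7,R8,R9}
Step 17: cancel R8 -> on_hand[A=17 B=24] avail[A=13 B=14] open={R10,R7,R9}
Step 18: cancel R7 -> on_hand[A=17 B=24] avail[A=13 B=15] open={R10,R9}
Step 19: commit R9 -> on_hand[A=17 B=15] avail[A=13 B=15] open={R10}
Step 20: reserve R11 B 6 -> on_hand[A=17 B=15] avail[A=13 B=9] open={R10,R11}
Step 21: reserve R12 B 3 -> on_hand[A=17 B=15] avail[A=13 B=6] open={R10,R11,R12}
Step 22: commit R12 -> on_hand[A=17 B=12] avail[A=13 B=6] open={R10,R11}
Step 23: reserve R13 B 4 -> on_hand[A=17 B=12] avail[A=13 B=2] open={R10,R11,R13}
Step 24: commit R10 -> on_hand[A=13 B=12] avail[A=13 B=2] open={R11,R13}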